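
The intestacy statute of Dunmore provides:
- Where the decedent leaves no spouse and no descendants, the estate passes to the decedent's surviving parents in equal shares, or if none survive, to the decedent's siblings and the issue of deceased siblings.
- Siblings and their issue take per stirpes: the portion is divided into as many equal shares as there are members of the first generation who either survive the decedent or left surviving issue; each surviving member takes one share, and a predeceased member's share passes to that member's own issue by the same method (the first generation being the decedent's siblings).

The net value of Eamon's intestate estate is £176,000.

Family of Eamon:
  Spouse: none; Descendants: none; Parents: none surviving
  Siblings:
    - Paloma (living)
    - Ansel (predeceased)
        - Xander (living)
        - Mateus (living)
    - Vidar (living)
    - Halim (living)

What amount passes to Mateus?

Mateus receives £22,000.

The entire £176,000 passes to the siblings and their issue.
That amount (£176,000) is divided into 4 shares of £44,000: Paloma, Vidar, and Halim each take £44,000; Ansel's £44,000 share passes to Ansel's issue.
Ansel's share (£44,000) is divided into 2 shares of £22,000: Xander and Mateus each take £22,000.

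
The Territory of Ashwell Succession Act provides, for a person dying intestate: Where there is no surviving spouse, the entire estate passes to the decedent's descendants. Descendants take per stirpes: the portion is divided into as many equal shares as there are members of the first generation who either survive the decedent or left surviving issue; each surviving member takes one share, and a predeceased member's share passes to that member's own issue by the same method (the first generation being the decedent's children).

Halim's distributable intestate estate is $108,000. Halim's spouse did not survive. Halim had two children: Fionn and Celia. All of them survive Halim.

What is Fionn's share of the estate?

Fionn receives $54,000.

The entire $108,000 passes to the descendants.
That amount ($108,000) is divided into 2 shares of $54,000: Fionn and Celia each take $54,000.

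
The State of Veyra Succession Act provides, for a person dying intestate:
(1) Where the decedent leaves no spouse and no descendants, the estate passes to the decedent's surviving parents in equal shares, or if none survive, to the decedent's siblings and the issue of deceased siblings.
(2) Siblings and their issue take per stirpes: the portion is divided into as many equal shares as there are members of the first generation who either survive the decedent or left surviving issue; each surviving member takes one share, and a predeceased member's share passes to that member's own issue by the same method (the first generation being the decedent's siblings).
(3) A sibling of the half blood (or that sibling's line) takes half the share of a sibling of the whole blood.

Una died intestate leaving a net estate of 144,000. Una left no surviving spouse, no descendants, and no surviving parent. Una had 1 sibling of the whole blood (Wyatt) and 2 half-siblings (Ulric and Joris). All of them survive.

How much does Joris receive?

The entire 144,000 passes to the siblings and their issue.
Counting each half-blood sibling's line as half a unit, there are 2 units in 144,000, so one unit is 72,000. Whole-blood lines (Wyatt) take 72,000 each; half-blood lines (Ulric and Joris) take 36,000 each.

Joris receives 36,000.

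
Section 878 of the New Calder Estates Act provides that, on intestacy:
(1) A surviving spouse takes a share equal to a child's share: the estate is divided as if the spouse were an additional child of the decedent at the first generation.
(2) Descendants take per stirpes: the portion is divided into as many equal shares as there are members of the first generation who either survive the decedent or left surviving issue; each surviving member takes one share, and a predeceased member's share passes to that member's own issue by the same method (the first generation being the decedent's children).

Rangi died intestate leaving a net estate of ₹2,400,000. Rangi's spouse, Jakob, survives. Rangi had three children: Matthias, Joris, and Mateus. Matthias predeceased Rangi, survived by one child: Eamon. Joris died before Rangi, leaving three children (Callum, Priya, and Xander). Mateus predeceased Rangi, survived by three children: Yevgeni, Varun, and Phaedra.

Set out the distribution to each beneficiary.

The spouse counts as an additional share at the children's level, so there are 4 primary shares of ₹600,000. Jakob takes one such share (₹600,000).
The children's combined portion (₹1,800,000) is divided into 3 shares of ₹600,000: Matthias's ₹600,000 share passes to Matthias's issue; Joris's ₹600,000 share passes to Joris's issue; Mateus's ₹600,000 share passes to Mateus's issue.
Matthias's share (₹600,000) passes entirely to Eamon.
Joris's share (₹600,000) is divided into 3 shares of ₹200,000: Callum, Priya, and Xander each take ₹200,000.
Mateus's share (₹600,000) is divided into 3 shares of ₹200,000: Yevgeni, Varun, and Phaedra each take ₹200,000.

Jakob: ₹600,000; Eamon: ₹600,000; Callum: ₹200,000; Priya: ₹200,000; Xander: ₹200,000; Yevgeni: ₹200,000; Varun: ₹200,000; Phaedra: ₹200,000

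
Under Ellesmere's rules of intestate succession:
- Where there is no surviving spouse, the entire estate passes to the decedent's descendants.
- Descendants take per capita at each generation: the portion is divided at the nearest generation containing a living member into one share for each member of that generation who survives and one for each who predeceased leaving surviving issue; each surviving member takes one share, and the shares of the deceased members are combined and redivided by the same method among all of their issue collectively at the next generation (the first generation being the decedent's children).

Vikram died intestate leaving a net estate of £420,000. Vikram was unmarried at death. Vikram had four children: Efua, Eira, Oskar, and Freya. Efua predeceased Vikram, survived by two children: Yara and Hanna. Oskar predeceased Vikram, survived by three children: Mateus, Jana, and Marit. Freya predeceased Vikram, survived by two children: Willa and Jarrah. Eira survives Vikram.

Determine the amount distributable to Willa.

Willa receives £45,000.

The entire £420,000 passes to the descendants.
That amount (£420,000) is divided at the children's generation into 4 shares of £105,000. Eira takes £105,000. The 3 shares of the deceased (Efua, Oskar, and Freya) are combined into a pool of £315,000.
That pool (£315,000) is divided at the grandchildren's generation equally among Yara, Hanna, Mateus, Jana, Marit, Willa, and Jarrah: £45,000 each.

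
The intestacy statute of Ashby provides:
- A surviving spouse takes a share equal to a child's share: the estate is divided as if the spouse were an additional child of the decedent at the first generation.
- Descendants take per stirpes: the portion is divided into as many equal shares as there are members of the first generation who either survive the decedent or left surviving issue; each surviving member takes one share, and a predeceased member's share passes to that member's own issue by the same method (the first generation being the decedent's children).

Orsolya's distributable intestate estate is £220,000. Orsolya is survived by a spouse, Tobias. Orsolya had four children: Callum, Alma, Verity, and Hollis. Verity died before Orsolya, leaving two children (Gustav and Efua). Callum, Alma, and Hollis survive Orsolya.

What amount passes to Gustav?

The spouse counts as an additional share at the children's level, so there are 5 primary shares of £44,000. Tobias takes one such share (£44,000).
The children's combined portion (£176,000) is divided into 4 shares of £44,000: Callum, Alma, and Hollis each take £44,000; Verity's £44,000 share passes to Verity's issue.
Verity's share (£44,000) is divided into 2 shares of £22,000: Gustav and Efua each take £22,000.

Gustav receives £22,000.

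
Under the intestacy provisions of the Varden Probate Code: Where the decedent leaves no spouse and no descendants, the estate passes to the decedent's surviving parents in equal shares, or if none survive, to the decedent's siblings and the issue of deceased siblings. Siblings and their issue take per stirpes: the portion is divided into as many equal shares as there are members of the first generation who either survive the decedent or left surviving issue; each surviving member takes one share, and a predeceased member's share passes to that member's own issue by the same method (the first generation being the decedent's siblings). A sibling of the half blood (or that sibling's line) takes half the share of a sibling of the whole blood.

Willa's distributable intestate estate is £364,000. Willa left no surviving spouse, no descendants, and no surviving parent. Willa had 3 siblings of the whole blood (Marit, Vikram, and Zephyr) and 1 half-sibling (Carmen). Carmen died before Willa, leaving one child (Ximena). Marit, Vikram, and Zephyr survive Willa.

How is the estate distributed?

The entire £364,000 passes to the siblings and their issue.
Counting each half-blood sibling's line as half a unit, there are 7/2 units in £364,000, so one unit is £104,000. Whole-blood lines (Marit, Vikram, and Zephyr) take £104,000 each; half-blood lines (Carmen) take £52,000 each.
Carmen's share (£52,000) passes entirely to Ximena.

Marit: £104,000; Vikram: £104,000; Zephyr: £104,000; Ximena: £52,000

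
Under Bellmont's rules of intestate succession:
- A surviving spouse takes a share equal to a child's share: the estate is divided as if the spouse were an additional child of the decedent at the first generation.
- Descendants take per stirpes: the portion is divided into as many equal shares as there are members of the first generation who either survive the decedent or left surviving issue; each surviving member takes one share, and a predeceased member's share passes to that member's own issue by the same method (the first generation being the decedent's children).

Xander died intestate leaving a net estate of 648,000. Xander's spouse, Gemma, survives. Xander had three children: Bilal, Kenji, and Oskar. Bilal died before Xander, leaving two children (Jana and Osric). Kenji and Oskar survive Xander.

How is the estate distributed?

The spouse counts as an additional share at the children's level, so there are 4 primary shares of 162,000. Gemma takes one such share (162,000).
The children's combined portion (486,000) is divided into 3 shares of 162,000: Kenji and Oskar each take 162,000; Bilal's 162,000 share passes to Bilal's issue.
Bilal's share (162,000) is divided into 2 shares of 81,000: Jana and Osric each take 81,000.

Gemma: 162,000; Jana: 81,000; Osric: 81,000; Kenji: 162,000; Oskar: 162,000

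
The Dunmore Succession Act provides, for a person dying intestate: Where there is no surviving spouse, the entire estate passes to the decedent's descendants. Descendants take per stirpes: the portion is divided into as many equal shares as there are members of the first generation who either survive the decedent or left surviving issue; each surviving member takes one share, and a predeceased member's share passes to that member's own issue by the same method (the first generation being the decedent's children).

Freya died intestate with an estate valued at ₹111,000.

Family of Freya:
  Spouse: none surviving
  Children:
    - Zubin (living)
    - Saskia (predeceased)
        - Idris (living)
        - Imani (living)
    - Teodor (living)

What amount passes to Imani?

Imani receives ₹18,500.

The entire ₹111,000 passes to the descendants.
That amount (₹111,000) is divided into 3 shares of ₹37,000: Zubin and Teodor each take ₹37,000; Saskia's ₹37,000 share passes to Saskia's issue.
Saskia's share (₹37,000) is divided into 2 shares of ₹18,500: Idris and Imani each take ₹18,500.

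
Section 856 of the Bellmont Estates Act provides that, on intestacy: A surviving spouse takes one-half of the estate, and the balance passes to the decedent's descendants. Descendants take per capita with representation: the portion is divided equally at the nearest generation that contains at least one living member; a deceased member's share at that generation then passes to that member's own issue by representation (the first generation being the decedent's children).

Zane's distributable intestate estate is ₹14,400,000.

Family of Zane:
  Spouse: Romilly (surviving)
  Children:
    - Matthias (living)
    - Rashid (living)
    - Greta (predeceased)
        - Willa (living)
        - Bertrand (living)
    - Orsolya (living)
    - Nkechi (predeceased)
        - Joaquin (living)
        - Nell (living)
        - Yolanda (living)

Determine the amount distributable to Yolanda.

Yolanda receives ₹480,000.

Romilly takes one-half of ₹14,400,000 = ₹7,200,000. The remaining ₹7,200,000 passes to the descendants.
The descendants' portion (₹7,200,000) is divided into 5 shares of ₹1,440,000: Matthias, Rashid, and Orsolya each take ₹1,440,000; Greta's ₹1,440,000 share passes to Greta's issue; Nkechi's ₹1,440,000 share passes to Nkechi's issue.
Greta's share (₹1,440,000) is divided into 2 shares of ₹720,000: Willa and Bertrand each take ₹720,000.
Nkechi's share (₹1,440,000) is divided into 3 shares of ₹480,000: Joaquin, Nell, and Yolanda each take ₹480,000.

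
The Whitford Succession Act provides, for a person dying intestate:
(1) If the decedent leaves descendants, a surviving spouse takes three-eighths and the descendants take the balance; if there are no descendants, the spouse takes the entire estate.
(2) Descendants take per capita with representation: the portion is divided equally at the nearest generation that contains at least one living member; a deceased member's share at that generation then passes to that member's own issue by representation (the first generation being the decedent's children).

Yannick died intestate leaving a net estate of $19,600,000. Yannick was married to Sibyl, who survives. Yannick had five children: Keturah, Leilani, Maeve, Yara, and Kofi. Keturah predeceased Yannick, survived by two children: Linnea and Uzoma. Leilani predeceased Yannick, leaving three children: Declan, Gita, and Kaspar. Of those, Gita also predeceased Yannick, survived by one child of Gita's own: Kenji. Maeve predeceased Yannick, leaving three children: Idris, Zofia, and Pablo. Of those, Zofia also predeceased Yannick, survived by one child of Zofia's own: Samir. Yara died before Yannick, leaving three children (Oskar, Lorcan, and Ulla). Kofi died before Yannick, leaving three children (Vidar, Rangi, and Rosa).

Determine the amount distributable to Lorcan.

Sibyl takes three-eighths of $19,600,000 = $7,350,000. The remaining $12,250,000 passes to the descendants.
No child survives, so the initial division is made at the grandchildren's generation.
The descendants' portion ($12,250,000) is divided into 14 shares of $875,000: Linnea, Uzoma, Declan, Kaspar, Idris, Pablo, Oskar, Lorcan, Ulla, Vidar, Rangi, and Rosa each take $875,000; Gita's $875,000 share passes to Gita's issue; Zofia's $875,000 share passes to Zofia's issue.
Gita's share ($875,000) passes entirely to Kenji.
Zofia's share ($875,000) passes entirely to Samir.

Lorcan receives $875,000.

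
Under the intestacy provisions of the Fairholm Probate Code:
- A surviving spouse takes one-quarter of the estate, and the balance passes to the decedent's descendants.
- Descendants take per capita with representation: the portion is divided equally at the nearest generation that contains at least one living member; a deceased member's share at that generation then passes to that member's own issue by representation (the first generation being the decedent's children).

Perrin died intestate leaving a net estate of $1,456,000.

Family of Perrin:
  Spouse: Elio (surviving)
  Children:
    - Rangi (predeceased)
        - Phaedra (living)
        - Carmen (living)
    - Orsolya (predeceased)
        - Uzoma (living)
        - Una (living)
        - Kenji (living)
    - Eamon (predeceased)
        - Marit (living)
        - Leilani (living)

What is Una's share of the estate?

Una receives $156,000.

Elio takes one-quarter of $1,456,000 = $364,000. The remaining $1,092,000 passes to the descendants.
No child survives, so the initial division is made at the grandchildren's generation.
The descendants' portion ($1,092,000) is divided into 7 shares of $156,000: Phaedra, Carmen, Uzoma, Una, Kenji, Marit, and Leilani each take $156,000.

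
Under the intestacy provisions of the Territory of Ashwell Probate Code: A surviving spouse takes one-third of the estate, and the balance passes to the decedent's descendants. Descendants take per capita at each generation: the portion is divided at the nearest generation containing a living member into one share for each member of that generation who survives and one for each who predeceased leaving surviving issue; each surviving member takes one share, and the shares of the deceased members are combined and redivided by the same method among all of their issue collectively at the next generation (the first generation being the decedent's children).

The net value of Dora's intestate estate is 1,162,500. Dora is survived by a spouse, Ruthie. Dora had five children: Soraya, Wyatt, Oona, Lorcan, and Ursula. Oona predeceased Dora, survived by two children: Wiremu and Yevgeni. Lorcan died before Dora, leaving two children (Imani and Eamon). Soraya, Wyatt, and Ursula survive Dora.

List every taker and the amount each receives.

Ruthie takes one-third of 1,162,500 = 387,500. The remaining 775,000 passes to the descendants.
The descendants' portion (775,000) is divided at the children's generation into 5 shares of 155,000. Soraya, Wyatt, and Ursula each take 155,000. The 2 shares of the deceased (Oona and Lorcan) are combined into a pool of 310,000.
That pool (310,000) is divided at the grandchildren's generation equally among Wiremu, Yevgeni, Imani, and Eamon: 77,500 each.

Ruthie: 387,500; Soraya: 155,000; Wyatt: 155,000; Wiremu: 77,500; Yevgeni: 77,500; Imani: 77,500; Eamon: 77,500; Ursula: 155,000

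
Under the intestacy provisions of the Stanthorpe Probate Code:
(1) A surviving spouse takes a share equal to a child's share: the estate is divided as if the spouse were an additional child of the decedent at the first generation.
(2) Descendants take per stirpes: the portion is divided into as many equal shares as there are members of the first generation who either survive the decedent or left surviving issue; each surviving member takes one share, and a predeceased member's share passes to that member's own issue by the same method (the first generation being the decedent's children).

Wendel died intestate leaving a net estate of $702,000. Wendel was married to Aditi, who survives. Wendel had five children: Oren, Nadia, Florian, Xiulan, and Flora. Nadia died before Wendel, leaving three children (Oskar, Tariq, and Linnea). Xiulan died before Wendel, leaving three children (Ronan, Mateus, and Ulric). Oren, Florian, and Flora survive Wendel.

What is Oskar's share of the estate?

Oskar receives $39,000.

The spouse counts as an additional share at the children's level, so there are 6 primary shares of $117,000. Aditi takes one such share ($117,000).
The children's combined portion ($585,000) is divided into 5 shares of $117,000: Oren, Florian, and Flora each take $117,000; Nadia's $117,000 share passes to Nadia's issue; Xiulan's $117,000 share passes to Xiulan's issue.
Nadia's share ($117,000) is divided into 3 shares of $39,000: Oskar, Tariq, and Linnea each take $39,000.
Xiulan's share ($117,000) is divided into 3 shares of $39,000: Ronan, Mateus, and Ulric each take $39,000.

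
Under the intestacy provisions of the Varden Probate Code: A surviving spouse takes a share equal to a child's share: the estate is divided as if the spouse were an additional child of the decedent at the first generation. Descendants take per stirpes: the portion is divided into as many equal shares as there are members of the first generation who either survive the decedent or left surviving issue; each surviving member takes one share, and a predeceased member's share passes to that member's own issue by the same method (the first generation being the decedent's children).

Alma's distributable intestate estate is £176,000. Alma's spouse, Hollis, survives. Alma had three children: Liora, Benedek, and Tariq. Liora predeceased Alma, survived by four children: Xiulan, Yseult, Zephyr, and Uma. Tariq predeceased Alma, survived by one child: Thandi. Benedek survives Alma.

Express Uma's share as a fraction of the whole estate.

The spouse counts as an additional share at the children's level, so there are 4 primary shares of £44,000. Hollis takes one such share (£44,000).
The children's combined portion (£132,000) is divided into 3 shares of £44,000: Benedek takes £44,000; Liora's £44,000 share passes to Liora's issue; Tariq's £44,000 share passes to Tariq's issue.
Liora's share (£44,000) is divided into 4 shares of £11,000: Xiulan, Yseult, Zephyr, and Uma each take £11,000.
Tariq's share (£44,000) passes entirely to Thandi.

Uma receives 1/16 of the estate.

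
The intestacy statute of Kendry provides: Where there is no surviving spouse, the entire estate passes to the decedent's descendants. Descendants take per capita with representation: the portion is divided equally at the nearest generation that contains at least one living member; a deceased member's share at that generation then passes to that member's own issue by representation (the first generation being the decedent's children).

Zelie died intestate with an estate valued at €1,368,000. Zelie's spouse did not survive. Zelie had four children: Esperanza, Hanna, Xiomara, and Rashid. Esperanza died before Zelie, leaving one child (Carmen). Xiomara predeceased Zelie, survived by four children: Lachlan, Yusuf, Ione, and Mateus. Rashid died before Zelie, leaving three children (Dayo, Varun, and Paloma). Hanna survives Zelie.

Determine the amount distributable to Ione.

Ione receives €85,500.

The entire €1,368,000 passes to the descendants.
That amount (€1,368,000) is divided into 4 shares of €342,000: Hanna takes €342,000; Esperanza's €342,000 share passes to Esperanza's issue; Xiomara's €342,000 share passes to Xiomara's issue; Rashid's €342,000 share passes to Rashid's issue.
Esperanza's share (€342,000) passes entirely to Carmen.
Xiomara's share (€342,000) is divided into 4 shares of €85,500: Lachlan, Yusuf, Ione, and Mateus each take €85,500.
Rashid's share (€342,000) is divided into 3 shares of €114,000: Dayo, Varun, and Paloma each take €114,000.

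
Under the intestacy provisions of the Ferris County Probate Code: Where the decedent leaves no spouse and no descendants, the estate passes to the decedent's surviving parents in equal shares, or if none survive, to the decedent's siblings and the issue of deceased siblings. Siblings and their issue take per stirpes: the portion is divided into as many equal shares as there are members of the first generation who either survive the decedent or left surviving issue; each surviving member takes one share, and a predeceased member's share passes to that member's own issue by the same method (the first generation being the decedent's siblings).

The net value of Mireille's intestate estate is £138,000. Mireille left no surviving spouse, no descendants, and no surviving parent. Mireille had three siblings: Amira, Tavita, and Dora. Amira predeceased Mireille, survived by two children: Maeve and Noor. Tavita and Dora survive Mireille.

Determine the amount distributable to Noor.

The entire £138,000 passes to the siblings and their issue.
That amount (£138,000) is divided into 3 shares of £46,000: Tavita and Dora each take £46,000; Amira's £46,000 share passes to Amira's issue.
Amira's share (£46,000) is divided into 2 shares of £23,000: Maeve and Noor each take £23,000.

Noor receives £23,000.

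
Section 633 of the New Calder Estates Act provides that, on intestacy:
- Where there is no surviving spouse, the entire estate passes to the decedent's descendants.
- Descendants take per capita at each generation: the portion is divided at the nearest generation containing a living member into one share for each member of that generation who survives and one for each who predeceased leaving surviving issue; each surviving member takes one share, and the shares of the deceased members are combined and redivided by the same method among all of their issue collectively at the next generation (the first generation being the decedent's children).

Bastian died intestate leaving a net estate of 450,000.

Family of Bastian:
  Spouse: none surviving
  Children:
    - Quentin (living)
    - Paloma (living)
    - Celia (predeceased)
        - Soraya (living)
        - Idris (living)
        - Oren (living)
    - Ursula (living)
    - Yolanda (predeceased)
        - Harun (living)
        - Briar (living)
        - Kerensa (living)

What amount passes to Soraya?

The entire 450,000 passes to the descendants.
That amount (450,000) is divided at the children's generation into 5 shares of 90,000. Quentin, Paloma, and Ursula each take 90,000. The 2 shares of the deceased (Celia and Yolanda) are combined into a pool of 180,000.
That pool (180,000) is divided at the grandchildren's generation equally among Soraya, Idris, Oren, Harun, Briar, and Kerensa: 30,000 each.

Soraya receives 30,000.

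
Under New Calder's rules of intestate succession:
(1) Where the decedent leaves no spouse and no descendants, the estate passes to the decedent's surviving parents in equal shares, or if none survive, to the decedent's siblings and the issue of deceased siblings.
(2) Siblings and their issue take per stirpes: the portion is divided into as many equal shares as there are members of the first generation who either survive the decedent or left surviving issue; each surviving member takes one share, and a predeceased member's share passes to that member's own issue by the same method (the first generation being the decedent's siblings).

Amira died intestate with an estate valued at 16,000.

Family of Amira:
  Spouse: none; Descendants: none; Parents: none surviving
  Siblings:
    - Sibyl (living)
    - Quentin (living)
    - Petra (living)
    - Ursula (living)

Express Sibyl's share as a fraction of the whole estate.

Sibyl receives 1/4 of the estate.

The entire 16,000 passes to the siblings and their issue.
That amount (16,000) is divided into 4 shares of 4,000: Sibyl, Quentin, Petra, and Ursula each take 4,000.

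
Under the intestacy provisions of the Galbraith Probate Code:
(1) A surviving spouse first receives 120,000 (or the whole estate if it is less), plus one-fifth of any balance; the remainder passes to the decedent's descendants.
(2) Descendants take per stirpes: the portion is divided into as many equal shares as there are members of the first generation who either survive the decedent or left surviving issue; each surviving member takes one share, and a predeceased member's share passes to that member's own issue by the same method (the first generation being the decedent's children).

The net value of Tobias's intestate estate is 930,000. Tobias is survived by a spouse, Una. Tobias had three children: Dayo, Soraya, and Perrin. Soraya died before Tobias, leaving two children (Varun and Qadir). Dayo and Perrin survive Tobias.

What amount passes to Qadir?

Una first takes 120,000, leaving a balance of 810,000. Una then takes one-fifth of the balance (162,000), for a total of 282,000. The remaining 648,000 passes to the descendants.
The descendants' portion (648,000) is divided into 3 shares of 216,000: Dayo and Perrin each take 216,000; Soraya's 216,000 share passes to Soraya's issue.
Soraya's share (216,000) is divided into 2 shares of 108,000: Varun and Qadir each take 108,000.

Qadir receives 108,000.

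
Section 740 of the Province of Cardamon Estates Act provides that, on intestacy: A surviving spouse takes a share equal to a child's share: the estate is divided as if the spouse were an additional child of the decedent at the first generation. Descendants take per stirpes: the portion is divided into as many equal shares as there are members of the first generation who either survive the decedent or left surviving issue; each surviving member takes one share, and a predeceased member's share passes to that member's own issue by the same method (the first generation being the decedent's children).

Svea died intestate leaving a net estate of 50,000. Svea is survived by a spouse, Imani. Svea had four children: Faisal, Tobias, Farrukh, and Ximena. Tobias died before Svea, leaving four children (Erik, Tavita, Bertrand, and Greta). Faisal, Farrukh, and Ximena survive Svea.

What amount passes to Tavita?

Tavita receives 2,500.

The spouse counts as an additional share at the children's level, so there are 5 primary shares of 10,000. Imani takes one such share (10,000).
The children's combined portion (40,000) is divided into 4 shares of 10,000: Faisal, Farrukh, and Ximena each take 10,000; Tobias's 10,000 share passes to Tobias's issue.
Tobias's share (10,000) is divided into 4 shares of 2,500: Erik, Tavita, Bertrand, and Greta each take 2,500.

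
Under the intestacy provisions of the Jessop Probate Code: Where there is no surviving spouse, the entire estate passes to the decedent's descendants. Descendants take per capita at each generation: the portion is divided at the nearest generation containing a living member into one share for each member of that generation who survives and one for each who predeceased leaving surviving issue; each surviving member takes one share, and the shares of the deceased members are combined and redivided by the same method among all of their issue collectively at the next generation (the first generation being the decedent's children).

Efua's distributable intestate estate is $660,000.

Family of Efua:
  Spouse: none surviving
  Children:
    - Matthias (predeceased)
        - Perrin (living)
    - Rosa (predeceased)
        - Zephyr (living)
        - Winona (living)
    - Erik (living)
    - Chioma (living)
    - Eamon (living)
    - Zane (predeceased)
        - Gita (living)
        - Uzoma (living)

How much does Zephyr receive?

Zephyr receives $66,000.

The entire $660,000 passes to the descendants.
That amount ($660,000) is divided at the children's generation into 6 shares of $110,000. Erik, Chioma, and Eamon each take $110,000. The 3 shares of the deceased (Matthias, Rosa, and Zane) are combined into a pool of $330,000.
That pool ($330,000) is divided at the grandchildren's generation equally among Perrin, Zephyr, Winona, Gita, and Uzoma: $66,000 each.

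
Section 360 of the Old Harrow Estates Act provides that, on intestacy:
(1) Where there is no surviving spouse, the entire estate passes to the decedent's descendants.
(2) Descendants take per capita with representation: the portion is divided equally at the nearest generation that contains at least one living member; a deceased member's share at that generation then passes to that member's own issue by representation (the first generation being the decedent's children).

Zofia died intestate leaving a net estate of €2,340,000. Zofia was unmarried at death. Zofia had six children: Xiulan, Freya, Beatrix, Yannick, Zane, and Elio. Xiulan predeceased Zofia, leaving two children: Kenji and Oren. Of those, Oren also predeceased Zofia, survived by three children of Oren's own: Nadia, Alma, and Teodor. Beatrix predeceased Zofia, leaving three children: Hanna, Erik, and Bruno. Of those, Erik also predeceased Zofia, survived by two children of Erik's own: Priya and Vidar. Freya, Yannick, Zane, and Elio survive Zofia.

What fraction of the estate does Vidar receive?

Vidar receives 1/36 of the estate.

The entire €2,340,000 passes to the descendants.
That amount (€2,340,000) is divided into 6 shares of €390,000: Freya, Yannick, Zane, and Elio each take €390,000; Xiulan's €390,000 share passes to Xiulan's issue; Beatrix's €390,000 share passes to Beatrix's issue.
Xiulan's share (€390,000) is divided into 2 shares of €195,000: Kenji takes €195,000; Oren's €195,000 share passes to Oren's issue.
Oren's share (€195,000) is divided into 3 shares of €65,000: Nadia, Alma, and Teodor each take €65,000.
Beatrix's share (€390,000) is divided into 3 shares of €130,000: Hanna and Bruno each take €130,000; Erik's €130,000 share passes to Erik's issue.
Erik's share (€130,000) is divided into 2 shares of €65,000: Priya and Vidar each take €65,000.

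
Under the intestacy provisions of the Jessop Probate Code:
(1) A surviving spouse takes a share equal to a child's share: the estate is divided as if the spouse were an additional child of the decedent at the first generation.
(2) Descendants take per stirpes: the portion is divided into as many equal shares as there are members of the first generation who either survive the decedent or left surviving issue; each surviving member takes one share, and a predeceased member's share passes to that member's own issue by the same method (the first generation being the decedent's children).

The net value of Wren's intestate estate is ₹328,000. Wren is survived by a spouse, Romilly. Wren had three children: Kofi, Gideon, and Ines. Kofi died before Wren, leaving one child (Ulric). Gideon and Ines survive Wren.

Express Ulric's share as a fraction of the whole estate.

Ulric receives 1/4 of the estate.

The spouse counts as an additional share at the children's level, so there are 4 primary shares of ₹82,000. Romilly takes one such share (₹82,000).
The children's combined portion (₹246,000) is divided into 3 shares of ₹82,000: Gideon and Ines each take ₹82,000; Kofi's ₹82,000 share passes to Kofi's issue.
Kofi's share (₹82,000) passes entirely to Ulric.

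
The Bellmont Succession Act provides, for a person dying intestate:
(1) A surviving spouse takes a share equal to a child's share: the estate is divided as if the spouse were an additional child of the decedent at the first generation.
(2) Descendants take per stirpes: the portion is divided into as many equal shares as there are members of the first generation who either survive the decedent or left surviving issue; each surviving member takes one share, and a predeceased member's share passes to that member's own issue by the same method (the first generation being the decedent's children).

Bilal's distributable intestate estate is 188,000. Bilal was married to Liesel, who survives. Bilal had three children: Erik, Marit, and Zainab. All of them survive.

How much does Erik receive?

The spouse counts as an additional share at the children's level, so there are 4 primary shares of 47,000. Liesel takes one such share (47,000).
The children's combined portion (141,000) is divided into 3 shares of 47,000: Erik, Marit, and Zainab each take 47,000.

Erik receives 47,000.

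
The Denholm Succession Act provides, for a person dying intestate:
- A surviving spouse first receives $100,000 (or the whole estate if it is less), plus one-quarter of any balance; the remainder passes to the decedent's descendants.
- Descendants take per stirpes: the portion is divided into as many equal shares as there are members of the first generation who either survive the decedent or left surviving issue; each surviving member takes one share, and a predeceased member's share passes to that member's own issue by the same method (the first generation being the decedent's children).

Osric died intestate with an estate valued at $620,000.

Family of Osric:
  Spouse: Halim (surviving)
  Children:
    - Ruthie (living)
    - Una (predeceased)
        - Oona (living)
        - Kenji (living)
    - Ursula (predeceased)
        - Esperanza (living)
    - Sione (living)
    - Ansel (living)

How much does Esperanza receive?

Halim first takes $100,000, leaving a balance of $520,000. Halim then takes one-quarter of the balance ($130,000), for a total of $230,000. The remaining $390,000 passes to the descendants.
The descendants' portion ($390,000) is divided into 5 shares of $78,000: Ruthie, Sione, and Ansel each take $78,000; Una's $78,000 share passes to Una's issue; Ursula's $78,000 share passes to Ursula's issue.
Una's share ($78,000) is divided into 2 shares of $39,000: Oona and Kenji each take $39,000.
Ursula's share ($78,000) passes entirely to Esperanza.

Esperanza receives $78,000.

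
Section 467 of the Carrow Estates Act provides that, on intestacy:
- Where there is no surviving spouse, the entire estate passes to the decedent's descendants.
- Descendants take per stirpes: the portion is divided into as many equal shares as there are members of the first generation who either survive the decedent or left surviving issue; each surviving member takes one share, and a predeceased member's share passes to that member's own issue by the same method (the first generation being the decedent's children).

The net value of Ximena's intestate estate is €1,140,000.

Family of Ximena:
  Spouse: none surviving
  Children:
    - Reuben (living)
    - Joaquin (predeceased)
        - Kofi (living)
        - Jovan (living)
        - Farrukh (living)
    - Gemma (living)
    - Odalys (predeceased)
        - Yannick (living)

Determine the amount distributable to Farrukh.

The entire €1,140,000 passes to the descendants.
That amount (€1,140,000) is divided into 4 shares of €285,000: Reuben and Gemma each take €285,000; Joaquin's €285,000 share passes to Joaquin's issue; Odalys's €285,000 share passes to Odalys's issue.
Joaquin's share (€285,000) is divided into 3 shares of €95,000: Kofi, Jovan, and Farrukh each take €95,000.
Odalys's share (€285,000) passes entirely to Yannick.

Farrukh receives €95,000.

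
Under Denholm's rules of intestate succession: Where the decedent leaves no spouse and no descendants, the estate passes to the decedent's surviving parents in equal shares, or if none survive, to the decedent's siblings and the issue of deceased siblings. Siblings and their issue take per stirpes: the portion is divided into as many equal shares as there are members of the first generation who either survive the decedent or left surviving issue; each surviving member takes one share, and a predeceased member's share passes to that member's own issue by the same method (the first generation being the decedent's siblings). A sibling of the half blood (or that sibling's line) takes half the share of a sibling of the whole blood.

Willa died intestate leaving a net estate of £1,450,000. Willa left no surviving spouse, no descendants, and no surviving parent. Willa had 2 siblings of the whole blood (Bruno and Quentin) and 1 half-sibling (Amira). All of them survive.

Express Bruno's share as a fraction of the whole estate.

Bruno receives 2/5 of the estate.

The entire £1,450,000 passes to the siblings and their issue.
Counting each half-blood sibling's line as half a unit, there are 5/2 units in £1,450,000, so one unit is £580,000. Whole-blood lines (Bruno and Quentin) take £580,000 each; half-blood lines (Amira) take £290,000 each.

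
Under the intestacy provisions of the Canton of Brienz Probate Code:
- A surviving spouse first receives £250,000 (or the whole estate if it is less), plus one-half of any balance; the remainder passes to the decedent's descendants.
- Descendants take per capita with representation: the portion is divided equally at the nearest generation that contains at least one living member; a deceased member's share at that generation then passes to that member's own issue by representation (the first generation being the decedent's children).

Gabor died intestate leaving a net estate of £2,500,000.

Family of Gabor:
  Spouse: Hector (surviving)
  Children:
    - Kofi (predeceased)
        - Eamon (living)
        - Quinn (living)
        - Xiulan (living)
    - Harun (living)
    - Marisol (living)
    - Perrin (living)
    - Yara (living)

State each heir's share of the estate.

Hector first takes £250,000, leaving a balance of £2,250,000. Hector then takes one-half of the balance (£1,125,000), for a total of £1,375,000. The remaining £1,125,000 passes to the descendants.
The descendants' portion (£1,125,000) is divided into 5 shares of £225,000: Harun, Marisol, Perrin, and Yara each take £225,000; Kofi's £225,000 share passes to Kofi's issue.
Kofi's share (£225,000) is divided into 3 shares of £75,000: Eamon, Quinn, and Xiulan each take £75,000.

Hector: £1,375,000; Eamon: £75,000; Quinn: £75,000; Xiulan: £75,000; Harun: £225,000; Marisol: £225,000; Perrin: £225,000; Yara: £225,000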